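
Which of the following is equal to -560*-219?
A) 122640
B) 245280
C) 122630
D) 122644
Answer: A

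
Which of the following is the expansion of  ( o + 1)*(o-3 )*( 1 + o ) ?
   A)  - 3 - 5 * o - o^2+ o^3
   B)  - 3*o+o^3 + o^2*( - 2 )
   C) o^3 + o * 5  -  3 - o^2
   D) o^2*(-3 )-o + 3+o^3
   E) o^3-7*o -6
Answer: A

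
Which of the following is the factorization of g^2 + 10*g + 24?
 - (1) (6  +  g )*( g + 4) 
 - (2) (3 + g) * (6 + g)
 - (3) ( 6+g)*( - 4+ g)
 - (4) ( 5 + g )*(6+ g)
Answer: 1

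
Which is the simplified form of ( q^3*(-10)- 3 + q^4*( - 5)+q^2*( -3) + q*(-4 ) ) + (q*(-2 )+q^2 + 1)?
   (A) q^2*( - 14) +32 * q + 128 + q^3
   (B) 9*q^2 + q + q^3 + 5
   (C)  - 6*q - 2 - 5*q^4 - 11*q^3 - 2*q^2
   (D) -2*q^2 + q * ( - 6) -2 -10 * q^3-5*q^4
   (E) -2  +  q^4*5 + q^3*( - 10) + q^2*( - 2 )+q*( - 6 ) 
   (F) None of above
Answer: D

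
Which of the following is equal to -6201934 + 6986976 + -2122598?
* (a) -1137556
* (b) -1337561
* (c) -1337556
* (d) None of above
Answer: c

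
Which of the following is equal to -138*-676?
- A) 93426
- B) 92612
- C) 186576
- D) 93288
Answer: D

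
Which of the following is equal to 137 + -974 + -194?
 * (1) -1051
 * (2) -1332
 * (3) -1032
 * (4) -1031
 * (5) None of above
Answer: 4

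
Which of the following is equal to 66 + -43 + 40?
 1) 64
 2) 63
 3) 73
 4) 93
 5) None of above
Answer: 2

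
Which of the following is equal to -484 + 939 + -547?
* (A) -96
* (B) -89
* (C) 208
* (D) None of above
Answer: D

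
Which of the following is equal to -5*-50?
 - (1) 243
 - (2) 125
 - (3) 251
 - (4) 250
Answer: 4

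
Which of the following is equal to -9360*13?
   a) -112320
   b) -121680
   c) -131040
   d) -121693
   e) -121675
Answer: b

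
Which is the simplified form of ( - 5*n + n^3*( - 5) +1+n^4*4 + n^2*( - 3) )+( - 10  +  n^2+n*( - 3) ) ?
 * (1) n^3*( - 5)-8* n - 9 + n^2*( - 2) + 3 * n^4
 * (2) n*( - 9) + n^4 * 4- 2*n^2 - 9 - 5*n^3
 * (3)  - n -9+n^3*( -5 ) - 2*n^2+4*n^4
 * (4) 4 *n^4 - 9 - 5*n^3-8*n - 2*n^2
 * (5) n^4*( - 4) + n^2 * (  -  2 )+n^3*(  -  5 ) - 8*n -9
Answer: 4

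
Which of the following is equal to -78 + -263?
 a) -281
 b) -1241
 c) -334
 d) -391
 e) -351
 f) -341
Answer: f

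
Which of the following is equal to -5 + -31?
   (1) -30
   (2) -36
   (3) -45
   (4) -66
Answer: 2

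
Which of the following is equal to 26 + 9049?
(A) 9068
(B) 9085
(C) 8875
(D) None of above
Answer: D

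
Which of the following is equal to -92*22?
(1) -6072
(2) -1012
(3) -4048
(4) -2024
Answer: 4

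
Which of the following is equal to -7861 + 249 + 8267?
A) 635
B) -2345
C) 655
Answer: C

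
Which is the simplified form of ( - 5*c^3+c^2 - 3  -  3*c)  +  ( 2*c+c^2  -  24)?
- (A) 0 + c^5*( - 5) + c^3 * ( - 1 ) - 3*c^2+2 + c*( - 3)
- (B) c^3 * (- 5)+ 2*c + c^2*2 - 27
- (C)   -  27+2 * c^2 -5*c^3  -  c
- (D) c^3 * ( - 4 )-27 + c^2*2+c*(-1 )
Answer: C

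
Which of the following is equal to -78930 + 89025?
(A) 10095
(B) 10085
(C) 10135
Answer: A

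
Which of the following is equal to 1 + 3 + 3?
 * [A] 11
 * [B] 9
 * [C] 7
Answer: C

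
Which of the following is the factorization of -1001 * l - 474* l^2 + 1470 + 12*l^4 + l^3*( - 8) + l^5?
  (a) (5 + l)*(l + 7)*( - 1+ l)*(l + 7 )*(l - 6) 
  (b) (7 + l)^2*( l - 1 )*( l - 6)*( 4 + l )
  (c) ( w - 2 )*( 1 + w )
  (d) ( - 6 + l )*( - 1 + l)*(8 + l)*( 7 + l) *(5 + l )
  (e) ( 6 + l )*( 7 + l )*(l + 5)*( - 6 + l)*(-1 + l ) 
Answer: a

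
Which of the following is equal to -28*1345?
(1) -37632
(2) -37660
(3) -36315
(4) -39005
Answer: 2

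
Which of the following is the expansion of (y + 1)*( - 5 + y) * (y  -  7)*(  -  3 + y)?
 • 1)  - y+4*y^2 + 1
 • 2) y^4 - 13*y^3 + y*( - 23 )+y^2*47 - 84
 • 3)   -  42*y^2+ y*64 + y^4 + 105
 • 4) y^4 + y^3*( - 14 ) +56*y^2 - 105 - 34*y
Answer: 4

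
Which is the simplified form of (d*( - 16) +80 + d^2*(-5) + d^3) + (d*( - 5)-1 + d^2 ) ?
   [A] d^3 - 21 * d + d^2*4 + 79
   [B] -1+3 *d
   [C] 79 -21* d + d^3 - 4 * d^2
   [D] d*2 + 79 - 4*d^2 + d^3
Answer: C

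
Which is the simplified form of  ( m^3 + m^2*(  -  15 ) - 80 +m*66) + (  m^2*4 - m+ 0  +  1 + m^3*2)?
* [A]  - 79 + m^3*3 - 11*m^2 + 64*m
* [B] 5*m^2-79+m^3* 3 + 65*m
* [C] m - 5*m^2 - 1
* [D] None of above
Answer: D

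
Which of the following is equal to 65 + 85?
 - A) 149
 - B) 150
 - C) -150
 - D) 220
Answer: B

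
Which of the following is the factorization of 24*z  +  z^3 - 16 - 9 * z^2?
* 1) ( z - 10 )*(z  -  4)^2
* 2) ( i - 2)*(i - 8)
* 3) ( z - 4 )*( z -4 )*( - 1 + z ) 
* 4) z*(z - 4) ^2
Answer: 3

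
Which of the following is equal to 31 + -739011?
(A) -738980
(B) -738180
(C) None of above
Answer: A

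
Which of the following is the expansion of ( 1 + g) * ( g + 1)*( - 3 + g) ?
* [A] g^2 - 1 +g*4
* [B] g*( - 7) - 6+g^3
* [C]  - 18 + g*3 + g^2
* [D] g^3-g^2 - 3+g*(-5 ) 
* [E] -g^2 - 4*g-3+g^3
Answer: D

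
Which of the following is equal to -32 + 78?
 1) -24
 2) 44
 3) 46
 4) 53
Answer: 3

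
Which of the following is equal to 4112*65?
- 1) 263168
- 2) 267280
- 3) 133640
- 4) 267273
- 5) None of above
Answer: 2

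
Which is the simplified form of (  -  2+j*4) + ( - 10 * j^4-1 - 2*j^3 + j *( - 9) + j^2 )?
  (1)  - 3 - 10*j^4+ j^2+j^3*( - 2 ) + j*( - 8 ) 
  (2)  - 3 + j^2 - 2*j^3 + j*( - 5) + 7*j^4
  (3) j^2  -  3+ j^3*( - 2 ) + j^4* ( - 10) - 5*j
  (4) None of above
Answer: 3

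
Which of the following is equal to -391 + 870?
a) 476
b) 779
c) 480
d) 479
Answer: d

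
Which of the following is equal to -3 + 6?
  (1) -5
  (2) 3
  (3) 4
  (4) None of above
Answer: 2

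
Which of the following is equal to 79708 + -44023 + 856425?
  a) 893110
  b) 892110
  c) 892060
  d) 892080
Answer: b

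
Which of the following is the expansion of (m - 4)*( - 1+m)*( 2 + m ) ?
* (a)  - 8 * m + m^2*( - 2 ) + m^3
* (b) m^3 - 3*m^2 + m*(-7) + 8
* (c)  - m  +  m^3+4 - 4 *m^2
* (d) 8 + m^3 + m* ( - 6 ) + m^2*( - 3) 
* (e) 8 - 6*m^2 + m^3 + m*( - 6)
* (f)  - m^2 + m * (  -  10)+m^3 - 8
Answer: d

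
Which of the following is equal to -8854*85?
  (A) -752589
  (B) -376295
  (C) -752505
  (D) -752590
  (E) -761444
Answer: D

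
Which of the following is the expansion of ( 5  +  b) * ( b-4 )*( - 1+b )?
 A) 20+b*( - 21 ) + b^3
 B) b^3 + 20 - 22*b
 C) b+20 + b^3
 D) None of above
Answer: A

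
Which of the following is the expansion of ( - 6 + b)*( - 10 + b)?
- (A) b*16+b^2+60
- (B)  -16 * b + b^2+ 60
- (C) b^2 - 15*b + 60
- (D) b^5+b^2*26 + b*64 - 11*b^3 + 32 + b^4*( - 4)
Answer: B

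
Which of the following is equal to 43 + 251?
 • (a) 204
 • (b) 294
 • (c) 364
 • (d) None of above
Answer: b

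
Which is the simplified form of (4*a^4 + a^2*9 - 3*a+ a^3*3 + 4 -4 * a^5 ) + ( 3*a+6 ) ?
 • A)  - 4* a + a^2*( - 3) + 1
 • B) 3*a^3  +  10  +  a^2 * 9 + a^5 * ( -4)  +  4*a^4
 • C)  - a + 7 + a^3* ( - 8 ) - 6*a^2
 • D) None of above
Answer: B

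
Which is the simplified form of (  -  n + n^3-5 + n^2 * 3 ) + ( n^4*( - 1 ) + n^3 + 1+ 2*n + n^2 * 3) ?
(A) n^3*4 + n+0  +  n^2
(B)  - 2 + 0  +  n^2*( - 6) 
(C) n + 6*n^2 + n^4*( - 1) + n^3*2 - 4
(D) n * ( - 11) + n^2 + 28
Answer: C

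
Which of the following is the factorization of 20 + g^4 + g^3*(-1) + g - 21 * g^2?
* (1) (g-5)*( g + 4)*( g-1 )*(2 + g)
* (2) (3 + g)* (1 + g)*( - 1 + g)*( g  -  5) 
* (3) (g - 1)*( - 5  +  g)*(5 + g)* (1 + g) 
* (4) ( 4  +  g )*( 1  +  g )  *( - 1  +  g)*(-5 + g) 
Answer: 4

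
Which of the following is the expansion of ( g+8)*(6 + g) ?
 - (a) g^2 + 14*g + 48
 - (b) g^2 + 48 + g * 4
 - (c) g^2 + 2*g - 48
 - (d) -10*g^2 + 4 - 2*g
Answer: a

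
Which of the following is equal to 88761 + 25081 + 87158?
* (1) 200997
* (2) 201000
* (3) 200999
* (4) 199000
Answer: 2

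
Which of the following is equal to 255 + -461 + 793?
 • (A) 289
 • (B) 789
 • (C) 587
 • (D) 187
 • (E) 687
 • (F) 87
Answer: C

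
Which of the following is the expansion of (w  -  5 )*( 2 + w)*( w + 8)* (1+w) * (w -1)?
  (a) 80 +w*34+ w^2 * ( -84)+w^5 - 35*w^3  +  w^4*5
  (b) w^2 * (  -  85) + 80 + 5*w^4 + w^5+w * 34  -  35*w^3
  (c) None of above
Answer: b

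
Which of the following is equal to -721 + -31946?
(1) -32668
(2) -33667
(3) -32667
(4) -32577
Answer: 3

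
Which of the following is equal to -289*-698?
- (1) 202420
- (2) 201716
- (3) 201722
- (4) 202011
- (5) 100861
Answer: 3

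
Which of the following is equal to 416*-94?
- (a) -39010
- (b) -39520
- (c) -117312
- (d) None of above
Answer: d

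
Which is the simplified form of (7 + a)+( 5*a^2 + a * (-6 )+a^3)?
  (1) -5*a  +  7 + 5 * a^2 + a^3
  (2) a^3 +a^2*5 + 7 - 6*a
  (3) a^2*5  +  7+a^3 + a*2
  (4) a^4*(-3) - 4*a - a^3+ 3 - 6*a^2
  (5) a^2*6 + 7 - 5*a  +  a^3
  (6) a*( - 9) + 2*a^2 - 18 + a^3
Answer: 1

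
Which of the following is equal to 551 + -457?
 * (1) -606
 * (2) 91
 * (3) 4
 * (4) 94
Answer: 4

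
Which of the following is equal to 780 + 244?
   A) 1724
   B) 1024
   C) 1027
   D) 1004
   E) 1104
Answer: B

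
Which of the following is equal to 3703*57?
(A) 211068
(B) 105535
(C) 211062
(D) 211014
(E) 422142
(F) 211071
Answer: F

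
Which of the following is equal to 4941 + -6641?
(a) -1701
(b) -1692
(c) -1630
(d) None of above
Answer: d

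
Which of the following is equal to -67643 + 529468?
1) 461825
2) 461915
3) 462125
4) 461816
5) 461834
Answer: 1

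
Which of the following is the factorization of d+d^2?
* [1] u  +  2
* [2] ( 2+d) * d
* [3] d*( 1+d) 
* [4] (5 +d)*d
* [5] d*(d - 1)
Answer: 3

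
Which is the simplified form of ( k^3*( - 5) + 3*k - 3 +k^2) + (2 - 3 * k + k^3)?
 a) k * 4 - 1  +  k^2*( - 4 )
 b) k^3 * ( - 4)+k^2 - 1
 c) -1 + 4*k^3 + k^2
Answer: b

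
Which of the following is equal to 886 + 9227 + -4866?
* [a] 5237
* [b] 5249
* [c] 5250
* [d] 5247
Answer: d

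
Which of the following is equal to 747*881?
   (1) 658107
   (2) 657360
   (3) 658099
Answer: 1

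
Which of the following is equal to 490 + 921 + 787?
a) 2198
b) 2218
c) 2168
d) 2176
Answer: a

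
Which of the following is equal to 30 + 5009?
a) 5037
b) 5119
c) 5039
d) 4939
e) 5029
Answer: c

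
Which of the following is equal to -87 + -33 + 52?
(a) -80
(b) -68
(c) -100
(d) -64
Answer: b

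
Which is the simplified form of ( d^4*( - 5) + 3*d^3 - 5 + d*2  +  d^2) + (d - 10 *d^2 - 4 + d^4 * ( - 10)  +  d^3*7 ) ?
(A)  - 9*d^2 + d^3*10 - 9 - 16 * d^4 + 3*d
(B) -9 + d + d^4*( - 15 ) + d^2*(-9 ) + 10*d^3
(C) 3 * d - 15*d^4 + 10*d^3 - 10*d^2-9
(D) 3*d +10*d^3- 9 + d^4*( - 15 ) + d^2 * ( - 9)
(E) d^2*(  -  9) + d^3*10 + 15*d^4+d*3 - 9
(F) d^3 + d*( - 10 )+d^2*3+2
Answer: D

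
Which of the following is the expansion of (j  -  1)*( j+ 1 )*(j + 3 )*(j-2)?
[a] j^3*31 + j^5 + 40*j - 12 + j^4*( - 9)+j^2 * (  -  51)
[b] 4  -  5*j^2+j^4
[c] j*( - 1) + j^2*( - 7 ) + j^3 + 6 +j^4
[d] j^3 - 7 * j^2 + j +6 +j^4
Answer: c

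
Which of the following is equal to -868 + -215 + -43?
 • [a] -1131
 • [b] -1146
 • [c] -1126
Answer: c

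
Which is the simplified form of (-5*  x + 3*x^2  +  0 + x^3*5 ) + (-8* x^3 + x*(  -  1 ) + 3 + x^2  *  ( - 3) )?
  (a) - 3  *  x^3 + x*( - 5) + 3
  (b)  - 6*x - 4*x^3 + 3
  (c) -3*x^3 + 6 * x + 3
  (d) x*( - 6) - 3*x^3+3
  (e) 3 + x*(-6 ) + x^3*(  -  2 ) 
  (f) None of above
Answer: d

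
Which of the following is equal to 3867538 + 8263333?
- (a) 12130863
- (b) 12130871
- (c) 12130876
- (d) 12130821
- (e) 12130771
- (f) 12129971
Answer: b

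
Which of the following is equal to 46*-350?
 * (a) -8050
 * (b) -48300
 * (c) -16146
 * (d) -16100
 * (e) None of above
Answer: d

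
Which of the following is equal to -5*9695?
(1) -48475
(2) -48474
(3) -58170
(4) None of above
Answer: 1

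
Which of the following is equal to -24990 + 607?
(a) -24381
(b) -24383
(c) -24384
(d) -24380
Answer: b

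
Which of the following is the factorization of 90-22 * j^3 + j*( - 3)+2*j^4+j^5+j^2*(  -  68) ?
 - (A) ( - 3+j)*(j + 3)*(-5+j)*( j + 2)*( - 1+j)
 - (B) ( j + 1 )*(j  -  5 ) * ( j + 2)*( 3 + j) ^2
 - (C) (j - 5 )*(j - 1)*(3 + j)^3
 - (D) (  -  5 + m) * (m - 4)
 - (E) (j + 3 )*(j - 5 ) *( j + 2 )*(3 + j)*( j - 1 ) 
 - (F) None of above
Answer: E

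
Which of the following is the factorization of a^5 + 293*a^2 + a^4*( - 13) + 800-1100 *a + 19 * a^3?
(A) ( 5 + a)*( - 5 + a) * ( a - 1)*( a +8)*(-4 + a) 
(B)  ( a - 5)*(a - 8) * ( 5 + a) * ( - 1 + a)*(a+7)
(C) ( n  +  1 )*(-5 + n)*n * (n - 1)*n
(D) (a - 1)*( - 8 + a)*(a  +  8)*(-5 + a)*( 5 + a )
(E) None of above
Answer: E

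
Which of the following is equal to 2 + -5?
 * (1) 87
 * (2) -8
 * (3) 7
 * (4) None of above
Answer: 4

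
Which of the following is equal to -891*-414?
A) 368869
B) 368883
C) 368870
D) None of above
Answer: D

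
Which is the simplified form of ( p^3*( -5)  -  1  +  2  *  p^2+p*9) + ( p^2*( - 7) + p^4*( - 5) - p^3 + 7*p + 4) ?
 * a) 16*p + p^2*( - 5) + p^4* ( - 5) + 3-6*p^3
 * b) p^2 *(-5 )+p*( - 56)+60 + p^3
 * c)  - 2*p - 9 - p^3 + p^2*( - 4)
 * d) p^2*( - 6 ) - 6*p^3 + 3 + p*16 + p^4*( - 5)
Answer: a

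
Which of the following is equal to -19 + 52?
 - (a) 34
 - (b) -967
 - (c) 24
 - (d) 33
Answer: d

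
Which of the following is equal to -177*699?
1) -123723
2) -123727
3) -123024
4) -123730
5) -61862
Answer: 1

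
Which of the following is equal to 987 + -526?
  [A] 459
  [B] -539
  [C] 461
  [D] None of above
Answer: C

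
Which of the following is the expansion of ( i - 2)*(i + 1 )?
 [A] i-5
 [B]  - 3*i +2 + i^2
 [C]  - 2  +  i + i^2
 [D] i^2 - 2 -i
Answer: D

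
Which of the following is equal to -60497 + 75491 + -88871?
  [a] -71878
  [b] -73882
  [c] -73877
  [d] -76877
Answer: c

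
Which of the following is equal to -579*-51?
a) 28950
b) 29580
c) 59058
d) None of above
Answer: d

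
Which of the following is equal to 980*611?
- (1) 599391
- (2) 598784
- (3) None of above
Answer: 3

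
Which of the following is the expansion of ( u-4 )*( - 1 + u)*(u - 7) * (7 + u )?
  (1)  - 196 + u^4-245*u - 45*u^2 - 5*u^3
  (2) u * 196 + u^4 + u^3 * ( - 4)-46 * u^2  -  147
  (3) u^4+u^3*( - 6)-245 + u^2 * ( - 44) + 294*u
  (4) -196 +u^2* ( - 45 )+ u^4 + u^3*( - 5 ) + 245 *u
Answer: 4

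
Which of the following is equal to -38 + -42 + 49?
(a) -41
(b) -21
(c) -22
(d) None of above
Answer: d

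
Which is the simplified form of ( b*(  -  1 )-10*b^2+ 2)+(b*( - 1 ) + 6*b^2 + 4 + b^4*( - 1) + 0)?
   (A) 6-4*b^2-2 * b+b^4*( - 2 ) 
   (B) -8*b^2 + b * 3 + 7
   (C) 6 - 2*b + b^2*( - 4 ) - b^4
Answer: C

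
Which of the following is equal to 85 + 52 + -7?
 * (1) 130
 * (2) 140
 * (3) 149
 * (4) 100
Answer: 1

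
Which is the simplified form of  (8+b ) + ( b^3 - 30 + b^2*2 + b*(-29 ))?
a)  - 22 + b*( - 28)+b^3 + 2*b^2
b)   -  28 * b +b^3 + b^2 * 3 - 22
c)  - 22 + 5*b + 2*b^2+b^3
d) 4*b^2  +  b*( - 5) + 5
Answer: a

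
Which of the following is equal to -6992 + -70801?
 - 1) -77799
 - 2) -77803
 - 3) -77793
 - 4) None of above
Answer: 3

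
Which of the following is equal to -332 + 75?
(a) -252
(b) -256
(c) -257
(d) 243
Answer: c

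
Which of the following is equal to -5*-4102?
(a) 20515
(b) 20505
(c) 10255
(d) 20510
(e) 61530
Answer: d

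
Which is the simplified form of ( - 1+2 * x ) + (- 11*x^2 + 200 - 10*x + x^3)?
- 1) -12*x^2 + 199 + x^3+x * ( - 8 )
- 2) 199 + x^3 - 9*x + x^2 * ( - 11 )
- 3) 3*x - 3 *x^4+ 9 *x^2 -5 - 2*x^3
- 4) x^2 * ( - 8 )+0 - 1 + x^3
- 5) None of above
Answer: 5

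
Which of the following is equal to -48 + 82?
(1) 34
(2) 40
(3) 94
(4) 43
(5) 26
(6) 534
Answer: 1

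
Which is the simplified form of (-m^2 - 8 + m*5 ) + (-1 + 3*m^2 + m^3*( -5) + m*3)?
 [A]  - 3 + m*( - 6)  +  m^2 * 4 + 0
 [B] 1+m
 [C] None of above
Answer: C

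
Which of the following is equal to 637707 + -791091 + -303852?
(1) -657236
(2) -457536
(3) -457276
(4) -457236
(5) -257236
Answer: 4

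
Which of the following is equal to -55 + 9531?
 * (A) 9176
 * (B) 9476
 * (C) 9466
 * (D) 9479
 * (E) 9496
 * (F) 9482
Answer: B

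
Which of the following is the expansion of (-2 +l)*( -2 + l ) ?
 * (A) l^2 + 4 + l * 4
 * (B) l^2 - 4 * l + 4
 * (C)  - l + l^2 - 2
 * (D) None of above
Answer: B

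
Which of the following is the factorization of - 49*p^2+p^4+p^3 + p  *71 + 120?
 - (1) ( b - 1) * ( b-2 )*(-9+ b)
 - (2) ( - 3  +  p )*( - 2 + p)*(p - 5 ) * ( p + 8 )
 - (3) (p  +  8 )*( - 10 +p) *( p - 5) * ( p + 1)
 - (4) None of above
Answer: 4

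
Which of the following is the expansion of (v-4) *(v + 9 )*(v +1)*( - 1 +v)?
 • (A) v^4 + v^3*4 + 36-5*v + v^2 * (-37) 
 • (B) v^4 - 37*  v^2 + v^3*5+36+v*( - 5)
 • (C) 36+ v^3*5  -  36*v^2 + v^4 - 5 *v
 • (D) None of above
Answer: B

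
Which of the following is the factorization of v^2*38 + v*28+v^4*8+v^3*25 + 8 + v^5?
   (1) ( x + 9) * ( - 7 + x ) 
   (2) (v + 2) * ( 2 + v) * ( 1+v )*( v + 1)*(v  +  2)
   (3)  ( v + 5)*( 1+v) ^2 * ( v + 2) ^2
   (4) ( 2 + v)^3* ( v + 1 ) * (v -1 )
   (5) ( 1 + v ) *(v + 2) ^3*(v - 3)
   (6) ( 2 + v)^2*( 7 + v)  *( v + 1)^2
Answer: 2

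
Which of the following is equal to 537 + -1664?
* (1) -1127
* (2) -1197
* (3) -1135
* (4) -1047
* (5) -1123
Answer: 1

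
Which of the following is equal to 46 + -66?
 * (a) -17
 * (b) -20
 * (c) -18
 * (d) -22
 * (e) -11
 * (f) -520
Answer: b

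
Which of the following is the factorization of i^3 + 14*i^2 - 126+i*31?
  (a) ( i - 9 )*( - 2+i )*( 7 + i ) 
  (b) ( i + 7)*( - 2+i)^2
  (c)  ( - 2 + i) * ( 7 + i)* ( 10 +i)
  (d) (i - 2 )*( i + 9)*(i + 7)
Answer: d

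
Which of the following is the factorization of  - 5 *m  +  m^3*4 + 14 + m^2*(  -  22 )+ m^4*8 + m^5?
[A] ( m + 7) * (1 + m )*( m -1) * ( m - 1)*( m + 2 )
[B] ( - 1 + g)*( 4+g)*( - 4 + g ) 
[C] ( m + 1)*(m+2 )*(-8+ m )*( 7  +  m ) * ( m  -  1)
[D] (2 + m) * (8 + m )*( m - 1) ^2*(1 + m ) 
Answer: A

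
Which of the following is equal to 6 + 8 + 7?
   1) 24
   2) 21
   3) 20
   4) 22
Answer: 2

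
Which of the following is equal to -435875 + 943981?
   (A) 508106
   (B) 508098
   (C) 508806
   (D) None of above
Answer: A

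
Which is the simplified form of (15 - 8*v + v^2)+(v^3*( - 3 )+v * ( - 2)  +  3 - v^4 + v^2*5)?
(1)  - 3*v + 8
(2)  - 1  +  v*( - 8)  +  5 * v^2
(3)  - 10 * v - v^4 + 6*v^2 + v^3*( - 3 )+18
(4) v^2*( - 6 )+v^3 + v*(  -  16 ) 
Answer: 3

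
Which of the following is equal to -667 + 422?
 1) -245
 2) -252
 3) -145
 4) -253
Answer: 1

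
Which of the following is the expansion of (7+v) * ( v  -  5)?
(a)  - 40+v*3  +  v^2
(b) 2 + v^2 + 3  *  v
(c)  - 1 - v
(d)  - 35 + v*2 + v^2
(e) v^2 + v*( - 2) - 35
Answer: d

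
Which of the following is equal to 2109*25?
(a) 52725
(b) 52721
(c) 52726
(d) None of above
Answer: a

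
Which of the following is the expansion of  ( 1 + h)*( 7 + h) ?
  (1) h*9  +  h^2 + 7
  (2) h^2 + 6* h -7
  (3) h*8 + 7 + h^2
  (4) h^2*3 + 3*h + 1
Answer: 3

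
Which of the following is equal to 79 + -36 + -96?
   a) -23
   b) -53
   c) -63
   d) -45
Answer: b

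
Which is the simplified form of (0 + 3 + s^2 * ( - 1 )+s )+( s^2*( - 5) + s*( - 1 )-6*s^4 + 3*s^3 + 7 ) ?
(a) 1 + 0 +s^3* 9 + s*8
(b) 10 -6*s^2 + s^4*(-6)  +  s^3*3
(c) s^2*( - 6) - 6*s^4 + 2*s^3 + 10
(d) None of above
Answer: b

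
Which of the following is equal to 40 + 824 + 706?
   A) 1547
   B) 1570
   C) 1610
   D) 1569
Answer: B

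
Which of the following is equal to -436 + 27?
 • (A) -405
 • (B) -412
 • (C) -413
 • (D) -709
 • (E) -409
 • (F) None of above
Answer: E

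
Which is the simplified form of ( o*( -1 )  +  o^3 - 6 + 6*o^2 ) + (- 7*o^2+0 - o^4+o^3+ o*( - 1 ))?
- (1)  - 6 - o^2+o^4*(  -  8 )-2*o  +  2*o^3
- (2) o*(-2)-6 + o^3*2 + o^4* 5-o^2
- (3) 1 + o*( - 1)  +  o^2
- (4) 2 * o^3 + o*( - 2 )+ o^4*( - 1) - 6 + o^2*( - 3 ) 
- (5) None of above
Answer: 5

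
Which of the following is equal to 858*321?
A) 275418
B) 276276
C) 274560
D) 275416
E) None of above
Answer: A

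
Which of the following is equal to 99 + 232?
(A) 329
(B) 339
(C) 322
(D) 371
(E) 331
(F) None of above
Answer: E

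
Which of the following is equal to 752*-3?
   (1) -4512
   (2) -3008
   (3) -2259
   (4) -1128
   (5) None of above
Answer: 5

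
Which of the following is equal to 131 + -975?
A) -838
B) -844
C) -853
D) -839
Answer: B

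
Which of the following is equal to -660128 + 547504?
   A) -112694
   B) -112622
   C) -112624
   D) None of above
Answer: C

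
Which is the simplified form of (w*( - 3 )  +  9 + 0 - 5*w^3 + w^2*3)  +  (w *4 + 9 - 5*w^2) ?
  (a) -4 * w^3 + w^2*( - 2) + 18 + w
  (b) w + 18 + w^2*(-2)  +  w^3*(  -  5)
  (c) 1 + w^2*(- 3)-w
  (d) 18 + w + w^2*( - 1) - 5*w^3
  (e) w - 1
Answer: b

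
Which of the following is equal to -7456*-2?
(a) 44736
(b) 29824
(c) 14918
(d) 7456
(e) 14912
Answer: e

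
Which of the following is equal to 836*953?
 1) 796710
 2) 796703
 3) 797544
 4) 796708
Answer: 4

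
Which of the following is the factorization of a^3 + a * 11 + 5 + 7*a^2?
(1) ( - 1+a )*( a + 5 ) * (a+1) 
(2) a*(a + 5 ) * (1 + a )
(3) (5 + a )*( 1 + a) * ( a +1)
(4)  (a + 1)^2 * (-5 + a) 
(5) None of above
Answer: 3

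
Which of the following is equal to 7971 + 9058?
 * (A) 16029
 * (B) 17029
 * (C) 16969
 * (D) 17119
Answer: B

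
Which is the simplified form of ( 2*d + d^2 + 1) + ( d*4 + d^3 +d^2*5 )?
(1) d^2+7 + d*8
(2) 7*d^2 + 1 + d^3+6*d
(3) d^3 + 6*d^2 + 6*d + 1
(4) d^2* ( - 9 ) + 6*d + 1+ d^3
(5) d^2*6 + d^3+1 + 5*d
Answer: 3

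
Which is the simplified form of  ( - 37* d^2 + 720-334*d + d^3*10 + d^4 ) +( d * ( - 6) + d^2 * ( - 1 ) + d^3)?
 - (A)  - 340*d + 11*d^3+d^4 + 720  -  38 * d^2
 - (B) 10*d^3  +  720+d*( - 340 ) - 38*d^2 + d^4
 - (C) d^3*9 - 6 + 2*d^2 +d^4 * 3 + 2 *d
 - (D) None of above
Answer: A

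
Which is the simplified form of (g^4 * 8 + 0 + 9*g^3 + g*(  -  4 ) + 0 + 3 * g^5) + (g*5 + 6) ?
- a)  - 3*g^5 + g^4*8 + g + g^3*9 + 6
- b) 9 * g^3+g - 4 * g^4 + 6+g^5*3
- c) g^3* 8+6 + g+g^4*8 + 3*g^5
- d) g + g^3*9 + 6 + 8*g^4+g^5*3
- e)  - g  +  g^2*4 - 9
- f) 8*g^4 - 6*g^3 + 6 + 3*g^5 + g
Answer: d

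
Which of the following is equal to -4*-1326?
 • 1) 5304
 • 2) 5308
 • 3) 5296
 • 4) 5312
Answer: 1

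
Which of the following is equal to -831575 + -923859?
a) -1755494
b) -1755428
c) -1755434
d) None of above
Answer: c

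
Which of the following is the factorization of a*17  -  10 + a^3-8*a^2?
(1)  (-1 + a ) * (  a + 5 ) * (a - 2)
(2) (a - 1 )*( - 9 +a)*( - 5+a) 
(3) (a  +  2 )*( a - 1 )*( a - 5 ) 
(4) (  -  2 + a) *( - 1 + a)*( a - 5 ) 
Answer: 4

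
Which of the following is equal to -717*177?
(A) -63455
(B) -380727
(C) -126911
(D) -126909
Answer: D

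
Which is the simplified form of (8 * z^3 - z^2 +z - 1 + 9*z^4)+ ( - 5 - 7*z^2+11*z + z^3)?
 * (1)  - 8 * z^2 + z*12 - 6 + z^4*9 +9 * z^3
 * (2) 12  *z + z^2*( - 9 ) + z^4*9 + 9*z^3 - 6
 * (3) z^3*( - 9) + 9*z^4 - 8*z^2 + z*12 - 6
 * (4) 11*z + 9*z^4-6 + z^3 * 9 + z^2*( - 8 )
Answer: 1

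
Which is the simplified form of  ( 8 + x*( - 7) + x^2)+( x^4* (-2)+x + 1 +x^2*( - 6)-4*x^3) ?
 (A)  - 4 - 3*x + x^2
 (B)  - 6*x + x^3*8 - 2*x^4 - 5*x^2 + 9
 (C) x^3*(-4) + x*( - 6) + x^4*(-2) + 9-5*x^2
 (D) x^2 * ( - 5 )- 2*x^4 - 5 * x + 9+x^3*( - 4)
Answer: C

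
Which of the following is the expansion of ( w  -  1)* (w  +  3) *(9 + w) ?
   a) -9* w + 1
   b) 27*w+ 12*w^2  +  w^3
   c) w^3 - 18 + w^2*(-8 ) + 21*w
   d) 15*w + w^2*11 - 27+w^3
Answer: d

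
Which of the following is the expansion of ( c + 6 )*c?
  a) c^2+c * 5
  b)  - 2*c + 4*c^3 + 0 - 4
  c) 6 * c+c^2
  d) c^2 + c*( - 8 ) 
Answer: c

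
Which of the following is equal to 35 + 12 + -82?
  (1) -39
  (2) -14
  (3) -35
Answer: 3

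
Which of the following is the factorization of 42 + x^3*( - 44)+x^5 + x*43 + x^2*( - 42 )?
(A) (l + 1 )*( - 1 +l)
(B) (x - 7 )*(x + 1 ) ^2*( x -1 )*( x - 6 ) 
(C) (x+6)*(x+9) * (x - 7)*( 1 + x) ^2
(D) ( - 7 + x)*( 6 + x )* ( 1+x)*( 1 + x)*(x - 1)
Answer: D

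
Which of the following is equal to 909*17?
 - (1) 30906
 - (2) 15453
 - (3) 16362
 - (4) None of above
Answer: 2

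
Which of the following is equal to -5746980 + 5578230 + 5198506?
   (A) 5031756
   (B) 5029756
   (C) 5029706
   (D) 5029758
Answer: B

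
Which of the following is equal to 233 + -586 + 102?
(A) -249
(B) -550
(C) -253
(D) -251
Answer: D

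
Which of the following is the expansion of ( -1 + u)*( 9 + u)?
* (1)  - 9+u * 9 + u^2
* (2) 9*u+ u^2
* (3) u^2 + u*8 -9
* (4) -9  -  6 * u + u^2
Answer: 3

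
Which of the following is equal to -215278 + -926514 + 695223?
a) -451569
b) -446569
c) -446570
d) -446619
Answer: b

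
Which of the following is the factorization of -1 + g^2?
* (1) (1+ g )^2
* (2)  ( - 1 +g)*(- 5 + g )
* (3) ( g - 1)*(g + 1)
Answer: 3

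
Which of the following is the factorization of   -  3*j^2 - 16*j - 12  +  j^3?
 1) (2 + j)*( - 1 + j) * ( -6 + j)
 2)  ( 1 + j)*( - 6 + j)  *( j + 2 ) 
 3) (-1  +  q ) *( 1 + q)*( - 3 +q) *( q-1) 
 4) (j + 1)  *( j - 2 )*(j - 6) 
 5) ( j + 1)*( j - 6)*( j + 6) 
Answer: 2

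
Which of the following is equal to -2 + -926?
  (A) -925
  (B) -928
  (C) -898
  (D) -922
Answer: B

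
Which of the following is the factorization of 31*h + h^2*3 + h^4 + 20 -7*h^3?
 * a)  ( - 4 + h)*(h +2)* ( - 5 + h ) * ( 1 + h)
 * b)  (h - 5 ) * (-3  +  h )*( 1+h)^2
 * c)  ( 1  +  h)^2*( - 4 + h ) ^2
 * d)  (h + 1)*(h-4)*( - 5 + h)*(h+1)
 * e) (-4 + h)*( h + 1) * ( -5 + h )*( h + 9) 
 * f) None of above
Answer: d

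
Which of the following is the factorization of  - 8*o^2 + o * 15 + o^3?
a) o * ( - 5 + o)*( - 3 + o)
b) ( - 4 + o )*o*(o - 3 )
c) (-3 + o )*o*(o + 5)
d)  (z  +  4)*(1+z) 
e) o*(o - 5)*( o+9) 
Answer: a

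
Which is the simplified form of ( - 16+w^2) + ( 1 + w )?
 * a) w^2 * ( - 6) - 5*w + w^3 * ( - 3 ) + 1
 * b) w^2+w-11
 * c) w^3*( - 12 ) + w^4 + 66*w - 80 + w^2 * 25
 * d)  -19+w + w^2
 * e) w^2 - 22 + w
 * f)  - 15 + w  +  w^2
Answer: f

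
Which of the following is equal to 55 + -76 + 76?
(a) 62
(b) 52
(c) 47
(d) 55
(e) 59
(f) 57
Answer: d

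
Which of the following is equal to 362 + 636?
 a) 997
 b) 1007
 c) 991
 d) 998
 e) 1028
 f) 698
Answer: d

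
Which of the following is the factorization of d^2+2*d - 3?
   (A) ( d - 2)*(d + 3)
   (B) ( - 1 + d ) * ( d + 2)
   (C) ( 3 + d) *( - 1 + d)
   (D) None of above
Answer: C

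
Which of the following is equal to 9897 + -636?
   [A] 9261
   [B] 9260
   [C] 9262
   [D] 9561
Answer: A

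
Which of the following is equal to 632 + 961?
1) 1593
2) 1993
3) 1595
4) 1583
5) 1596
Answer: 1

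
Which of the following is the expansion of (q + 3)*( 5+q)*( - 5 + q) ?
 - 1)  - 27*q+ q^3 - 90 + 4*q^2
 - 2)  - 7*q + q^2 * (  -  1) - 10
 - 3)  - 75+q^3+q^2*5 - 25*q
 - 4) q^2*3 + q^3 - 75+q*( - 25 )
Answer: 4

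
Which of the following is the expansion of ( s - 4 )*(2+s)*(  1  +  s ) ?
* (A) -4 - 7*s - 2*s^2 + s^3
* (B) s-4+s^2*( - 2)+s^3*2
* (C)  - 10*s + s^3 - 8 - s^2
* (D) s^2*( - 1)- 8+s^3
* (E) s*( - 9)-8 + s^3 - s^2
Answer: C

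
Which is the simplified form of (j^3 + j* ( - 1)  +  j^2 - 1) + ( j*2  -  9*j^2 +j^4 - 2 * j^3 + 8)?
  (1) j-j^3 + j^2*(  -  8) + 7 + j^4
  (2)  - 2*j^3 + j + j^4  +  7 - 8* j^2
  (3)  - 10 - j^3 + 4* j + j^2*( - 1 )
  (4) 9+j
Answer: 1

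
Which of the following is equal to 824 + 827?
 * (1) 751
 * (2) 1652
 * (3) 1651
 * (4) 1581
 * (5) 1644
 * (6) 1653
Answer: 3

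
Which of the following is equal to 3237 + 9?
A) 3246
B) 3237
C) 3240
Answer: A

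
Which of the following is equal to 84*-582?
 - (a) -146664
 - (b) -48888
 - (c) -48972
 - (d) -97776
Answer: b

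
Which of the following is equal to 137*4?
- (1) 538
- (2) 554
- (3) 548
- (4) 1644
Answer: 3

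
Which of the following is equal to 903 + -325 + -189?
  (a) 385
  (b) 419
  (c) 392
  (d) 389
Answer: d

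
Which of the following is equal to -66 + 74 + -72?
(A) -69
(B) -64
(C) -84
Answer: B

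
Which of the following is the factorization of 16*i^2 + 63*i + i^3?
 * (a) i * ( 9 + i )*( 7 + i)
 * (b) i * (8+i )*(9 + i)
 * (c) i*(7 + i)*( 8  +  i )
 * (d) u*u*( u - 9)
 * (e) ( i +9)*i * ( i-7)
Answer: a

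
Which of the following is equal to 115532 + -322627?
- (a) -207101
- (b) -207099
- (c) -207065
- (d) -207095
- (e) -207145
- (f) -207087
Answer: d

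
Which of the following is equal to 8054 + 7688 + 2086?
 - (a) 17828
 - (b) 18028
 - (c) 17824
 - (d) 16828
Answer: a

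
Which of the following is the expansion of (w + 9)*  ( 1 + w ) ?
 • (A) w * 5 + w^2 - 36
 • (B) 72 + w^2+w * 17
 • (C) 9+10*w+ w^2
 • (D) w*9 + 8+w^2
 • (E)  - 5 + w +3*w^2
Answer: C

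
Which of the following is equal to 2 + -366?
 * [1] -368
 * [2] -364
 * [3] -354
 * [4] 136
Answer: 2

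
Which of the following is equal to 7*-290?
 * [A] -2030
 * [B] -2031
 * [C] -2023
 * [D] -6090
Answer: A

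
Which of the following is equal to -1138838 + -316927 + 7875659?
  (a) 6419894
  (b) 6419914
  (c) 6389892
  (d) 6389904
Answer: a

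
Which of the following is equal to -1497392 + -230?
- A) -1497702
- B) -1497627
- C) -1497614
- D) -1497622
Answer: D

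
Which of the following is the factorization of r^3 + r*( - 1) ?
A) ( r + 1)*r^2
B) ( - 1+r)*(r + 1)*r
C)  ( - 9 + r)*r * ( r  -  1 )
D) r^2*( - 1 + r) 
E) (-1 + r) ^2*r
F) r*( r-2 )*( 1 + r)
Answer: B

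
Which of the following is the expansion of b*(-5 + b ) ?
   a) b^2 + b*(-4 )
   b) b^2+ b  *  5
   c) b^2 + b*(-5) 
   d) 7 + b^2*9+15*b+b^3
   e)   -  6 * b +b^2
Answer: c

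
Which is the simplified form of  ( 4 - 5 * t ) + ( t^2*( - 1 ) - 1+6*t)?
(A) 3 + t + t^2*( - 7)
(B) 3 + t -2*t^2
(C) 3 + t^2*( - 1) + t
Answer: C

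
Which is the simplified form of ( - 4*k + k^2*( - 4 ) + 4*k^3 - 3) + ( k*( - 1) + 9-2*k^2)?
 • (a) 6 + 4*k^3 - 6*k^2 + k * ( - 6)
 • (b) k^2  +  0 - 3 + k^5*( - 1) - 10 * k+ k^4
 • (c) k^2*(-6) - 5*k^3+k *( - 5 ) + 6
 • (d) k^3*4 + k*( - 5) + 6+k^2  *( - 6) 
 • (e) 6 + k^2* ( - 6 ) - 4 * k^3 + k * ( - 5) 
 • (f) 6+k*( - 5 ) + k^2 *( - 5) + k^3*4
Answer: d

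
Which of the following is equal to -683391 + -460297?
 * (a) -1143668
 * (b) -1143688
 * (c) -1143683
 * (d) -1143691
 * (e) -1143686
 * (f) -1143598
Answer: b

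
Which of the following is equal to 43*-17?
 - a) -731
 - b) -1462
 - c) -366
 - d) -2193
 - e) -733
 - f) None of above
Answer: a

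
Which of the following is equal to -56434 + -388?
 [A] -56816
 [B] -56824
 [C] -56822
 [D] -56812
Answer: C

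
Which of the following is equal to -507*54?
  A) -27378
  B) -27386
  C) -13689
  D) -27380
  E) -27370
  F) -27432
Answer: A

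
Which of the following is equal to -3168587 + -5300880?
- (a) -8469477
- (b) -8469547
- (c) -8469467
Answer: c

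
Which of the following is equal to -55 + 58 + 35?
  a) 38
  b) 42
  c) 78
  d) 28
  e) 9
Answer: a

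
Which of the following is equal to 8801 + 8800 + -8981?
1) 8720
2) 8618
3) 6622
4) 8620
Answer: 4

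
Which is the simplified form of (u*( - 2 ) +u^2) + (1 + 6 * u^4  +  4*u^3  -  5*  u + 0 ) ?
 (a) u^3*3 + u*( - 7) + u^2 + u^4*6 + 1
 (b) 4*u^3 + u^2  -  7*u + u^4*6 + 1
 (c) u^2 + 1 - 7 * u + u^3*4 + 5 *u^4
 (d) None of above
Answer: b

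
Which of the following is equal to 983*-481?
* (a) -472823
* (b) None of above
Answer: a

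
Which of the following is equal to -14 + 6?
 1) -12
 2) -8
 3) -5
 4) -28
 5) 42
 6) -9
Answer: 2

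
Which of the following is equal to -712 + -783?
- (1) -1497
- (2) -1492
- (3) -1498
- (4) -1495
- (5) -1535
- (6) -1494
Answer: 4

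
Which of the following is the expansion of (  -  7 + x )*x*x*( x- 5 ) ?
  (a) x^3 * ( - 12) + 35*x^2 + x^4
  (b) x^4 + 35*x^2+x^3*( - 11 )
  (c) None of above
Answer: a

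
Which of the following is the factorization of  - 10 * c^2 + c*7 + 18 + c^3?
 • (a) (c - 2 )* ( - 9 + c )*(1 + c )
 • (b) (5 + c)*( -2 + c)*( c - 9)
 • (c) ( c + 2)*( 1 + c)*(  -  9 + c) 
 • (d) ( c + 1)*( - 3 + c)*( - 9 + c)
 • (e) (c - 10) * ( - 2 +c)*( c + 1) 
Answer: a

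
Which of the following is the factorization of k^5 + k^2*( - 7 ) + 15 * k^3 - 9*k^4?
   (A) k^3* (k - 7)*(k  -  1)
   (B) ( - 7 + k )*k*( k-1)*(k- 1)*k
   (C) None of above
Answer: B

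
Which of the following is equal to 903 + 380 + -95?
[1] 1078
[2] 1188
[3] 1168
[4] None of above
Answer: 2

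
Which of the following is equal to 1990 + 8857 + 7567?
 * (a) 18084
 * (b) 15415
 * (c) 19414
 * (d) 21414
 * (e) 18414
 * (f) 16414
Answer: e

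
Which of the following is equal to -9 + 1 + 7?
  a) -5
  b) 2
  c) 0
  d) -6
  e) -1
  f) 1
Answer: e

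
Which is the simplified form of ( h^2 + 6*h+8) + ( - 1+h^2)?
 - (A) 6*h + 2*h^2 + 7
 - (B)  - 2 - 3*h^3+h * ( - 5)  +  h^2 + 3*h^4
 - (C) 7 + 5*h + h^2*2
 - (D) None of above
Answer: A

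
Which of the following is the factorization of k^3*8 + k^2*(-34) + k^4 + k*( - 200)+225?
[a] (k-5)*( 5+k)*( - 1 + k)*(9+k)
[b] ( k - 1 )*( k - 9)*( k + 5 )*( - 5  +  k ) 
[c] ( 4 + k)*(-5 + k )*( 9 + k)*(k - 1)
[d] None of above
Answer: a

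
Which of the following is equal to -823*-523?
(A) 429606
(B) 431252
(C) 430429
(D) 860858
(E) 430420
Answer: C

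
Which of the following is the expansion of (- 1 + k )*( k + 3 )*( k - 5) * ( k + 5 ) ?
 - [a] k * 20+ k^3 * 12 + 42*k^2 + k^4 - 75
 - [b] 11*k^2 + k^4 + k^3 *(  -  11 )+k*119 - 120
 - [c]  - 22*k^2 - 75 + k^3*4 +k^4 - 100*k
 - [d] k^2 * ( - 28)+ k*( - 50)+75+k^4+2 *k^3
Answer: d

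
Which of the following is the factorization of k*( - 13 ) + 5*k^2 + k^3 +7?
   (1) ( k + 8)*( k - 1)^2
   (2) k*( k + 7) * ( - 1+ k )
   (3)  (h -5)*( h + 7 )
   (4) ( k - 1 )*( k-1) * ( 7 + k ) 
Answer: 4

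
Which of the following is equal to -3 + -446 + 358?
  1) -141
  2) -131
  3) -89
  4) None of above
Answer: 4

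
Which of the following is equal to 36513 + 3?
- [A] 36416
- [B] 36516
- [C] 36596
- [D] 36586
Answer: B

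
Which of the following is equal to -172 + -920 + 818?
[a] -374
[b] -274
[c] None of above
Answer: b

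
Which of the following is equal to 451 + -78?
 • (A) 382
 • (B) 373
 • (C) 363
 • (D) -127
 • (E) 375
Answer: B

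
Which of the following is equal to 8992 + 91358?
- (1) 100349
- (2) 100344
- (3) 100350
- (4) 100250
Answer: 3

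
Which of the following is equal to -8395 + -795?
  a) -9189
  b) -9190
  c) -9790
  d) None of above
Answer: b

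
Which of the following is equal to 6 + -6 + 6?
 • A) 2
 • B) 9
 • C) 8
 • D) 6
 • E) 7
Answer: D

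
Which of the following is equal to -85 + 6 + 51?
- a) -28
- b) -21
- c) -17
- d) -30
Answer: a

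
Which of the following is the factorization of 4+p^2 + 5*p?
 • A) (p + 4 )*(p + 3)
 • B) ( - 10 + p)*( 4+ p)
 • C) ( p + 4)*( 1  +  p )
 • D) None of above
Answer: C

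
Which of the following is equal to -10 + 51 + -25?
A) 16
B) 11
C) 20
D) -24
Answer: A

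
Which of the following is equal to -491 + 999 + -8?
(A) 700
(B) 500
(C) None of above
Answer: B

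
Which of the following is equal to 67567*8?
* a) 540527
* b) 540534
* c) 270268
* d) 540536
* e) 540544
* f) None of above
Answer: d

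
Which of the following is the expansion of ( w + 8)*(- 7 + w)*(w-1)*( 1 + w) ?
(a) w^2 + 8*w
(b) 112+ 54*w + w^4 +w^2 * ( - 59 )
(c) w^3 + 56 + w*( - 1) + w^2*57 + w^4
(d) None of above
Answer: d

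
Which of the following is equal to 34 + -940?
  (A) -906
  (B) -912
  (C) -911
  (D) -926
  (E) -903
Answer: A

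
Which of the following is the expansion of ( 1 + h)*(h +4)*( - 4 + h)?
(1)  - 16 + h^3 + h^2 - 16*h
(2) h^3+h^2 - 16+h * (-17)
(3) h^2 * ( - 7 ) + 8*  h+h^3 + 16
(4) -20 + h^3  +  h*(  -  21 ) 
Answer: 1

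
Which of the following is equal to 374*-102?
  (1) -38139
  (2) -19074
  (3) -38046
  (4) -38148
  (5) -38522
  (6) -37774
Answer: 4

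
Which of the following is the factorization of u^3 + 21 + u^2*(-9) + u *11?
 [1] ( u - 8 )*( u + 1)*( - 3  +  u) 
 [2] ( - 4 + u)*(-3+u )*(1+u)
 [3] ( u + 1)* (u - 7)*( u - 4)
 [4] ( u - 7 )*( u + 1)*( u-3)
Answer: 4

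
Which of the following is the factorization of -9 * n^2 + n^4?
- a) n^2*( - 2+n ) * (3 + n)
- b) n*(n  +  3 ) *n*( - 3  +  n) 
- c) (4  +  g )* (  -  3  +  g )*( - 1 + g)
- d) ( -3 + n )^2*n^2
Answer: b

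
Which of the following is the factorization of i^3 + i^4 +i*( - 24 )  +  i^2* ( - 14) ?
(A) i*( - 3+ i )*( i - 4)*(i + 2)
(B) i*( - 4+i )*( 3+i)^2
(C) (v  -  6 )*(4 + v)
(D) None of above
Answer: D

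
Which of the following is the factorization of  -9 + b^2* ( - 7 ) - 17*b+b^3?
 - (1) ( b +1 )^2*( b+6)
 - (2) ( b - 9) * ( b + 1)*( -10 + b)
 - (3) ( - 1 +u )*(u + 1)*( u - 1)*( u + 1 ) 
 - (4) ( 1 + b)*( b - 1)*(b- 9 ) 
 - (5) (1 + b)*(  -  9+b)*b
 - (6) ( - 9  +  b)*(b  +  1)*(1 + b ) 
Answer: 6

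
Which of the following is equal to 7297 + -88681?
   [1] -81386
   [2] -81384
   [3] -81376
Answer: 2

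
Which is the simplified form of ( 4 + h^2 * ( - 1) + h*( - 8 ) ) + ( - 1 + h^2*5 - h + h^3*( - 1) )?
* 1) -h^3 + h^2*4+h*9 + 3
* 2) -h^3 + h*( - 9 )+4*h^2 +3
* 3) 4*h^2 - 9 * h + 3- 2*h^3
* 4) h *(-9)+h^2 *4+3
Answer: 2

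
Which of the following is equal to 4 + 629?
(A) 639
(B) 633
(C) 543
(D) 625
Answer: B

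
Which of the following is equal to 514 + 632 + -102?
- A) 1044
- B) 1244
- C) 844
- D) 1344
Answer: A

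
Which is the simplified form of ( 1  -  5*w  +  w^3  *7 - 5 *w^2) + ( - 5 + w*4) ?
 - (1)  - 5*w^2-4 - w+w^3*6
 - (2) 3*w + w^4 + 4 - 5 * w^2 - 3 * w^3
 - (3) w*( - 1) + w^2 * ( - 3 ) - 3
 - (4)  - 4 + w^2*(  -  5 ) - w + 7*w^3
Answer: 4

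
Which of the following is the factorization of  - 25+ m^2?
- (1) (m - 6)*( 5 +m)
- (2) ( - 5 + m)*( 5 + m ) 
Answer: 2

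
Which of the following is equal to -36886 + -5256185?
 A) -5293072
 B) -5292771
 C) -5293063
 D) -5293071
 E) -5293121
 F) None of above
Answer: D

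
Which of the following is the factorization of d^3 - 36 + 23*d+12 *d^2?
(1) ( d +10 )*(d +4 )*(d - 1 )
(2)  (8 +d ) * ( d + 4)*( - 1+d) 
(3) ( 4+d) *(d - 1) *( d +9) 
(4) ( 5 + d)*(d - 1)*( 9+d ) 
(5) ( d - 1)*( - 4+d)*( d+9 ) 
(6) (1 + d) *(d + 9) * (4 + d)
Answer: 3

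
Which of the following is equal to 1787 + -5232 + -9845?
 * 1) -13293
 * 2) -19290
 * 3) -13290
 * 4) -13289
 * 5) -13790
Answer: 3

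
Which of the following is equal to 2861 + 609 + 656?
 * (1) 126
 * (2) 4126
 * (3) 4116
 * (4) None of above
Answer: 2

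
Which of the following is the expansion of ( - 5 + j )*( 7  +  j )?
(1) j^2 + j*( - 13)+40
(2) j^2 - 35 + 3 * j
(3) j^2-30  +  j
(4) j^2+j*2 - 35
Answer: 4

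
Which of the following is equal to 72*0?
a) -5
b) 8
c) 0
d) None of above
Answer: c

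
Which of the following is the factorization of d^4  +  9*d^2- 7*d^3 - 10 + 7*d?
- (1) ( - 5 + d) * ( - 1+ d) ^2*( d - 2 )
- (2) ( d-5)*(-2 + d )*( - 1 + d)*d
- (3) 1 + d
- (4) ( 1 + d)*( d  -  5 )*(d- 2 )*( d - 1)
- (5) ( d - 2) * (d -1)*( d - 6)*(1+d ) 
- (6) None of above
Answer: 4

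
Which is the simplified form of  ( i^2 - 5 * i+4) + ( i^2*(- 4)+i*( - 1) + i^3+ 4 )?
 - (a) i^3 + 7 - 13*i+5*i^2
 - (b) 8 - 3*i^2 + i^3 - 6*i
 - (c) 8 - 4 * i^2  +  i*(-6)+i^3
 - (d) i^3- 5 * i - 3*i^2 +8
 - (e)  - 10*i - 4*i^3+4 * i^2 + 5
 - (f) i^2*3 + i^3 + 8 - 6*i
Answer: b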